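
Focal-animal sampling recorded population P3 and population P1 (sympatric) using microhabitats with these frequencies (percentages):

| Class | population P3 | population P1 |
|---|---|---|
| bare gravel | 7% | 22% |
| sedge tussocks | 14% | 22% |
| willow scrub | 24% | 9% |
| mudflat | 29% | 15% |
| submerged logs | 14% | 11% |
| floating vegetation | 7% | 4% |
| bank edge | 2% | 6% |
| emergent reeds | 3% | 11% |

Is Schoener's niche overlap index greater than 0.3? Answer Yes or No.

Yes

Convert percentages to proportions (divide by 100).
Σ|p₁ᵢ − p₂ᵢ| = 0.15 + 0.08 + 0.15 + 0.14 + 0.03 + 0.03 + 0.04 + 0.08 = 0.70
D = 1 − ½ × 0.70 = 1 − 0.350 = 0.6500
D = 0.6500 > 0.3 → Yes.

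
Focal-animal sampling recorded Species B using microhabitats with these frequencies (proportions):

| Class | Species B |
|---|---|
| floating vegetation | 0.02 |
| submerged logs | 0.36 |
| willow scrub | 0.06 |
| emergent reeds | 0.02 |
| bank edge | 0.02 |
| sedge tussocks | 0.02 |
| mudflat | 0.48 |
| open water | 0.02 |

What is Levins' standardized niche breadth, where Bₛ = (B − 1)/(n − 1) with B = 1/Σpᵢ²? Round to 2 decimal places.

0.25

Σpᵢ² = 0.02² + 0.36² + 0.06² + 0.02² + 0.02² + 0.02² + 0.48² + 0.02² = 0.0004 + 0.1296 + 0.0036 + 0.0004 + 0.0004 + 0.0004 + 0.2304 + 0.0004 = 0.3656
B = 1 / 0.3656 = 2.7352
Bₛ = (B − 1)/(n − 1) = (2.7352 − 1)/(8 − 1) = 1.7352/7 = 0.2479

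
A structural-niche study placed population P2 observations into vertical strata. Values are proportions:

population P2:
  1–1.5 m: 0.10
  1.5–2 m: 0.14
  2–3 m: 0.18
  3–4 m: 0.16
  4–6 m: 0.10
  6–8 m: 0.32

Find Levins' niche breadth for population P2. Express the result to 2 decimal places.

Σpᵢ² = 0.10² + 0.14² + 0.18² + 0.16² + 0.10² + 0.32² = 0.0100 + 0.0196 + 0.0324 + 0.0256 + 0.0100 + 0.1024 = 0.2000
B = 1 / 0.2000 = 5.0000

5.00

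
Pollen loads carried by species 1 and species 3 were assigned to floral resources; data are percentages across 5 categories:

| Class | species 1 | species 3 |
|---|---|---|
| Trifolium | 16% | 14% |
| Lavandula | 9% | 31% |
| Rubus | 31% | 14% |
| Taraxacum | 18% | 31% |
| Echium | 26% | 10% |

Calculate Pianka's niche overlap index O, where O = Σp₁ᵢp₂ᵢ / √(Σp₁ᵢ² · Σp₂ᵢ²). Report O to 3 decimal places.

Convert percentages to proportions (divide by 100).
Σ p₁ᵢp₂ᵢ = 0.0224 + 0.0279 + 0.0434 + 0.0558 + 0.0260 = 0.1755
Σp_1ᵢ² = 0.16² + 0.09² + 0.31² + 0.18² + 0.26² = 0.0256 + 0.0081 + 0.0961 + 0.0324 + 0.0676 = 0.2298
Σp_2ᵢ² = 0.14² + 0.31² + 0.14² + 0.31² + 0.10² = 0.0196 + 0.0961 + 0.0196 + 0.0961 + 0.0100 = 0.2414
O = 0.1755 / √(0.2298 × 0.2414) = 0.1755 / 0.235529 = 0.74513

0.745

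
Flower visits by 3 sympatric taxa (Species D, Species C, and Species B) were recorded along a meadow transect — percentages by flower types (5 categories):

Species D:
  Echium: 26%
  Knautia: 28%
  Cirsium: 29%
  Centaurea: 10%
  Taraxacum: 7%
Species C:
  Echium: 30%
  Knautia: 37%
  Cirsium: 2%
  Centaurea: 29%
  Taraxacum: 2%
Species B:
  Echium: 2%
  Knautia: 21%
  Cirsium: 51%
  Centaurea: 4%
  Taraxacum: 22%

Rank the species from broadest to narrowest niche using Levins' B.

Convert percentages to proportions (divide by 100).
Σp_Dᵢ² = 0.26² + 0.28² + 0.29² + 0.10² + 0.07² = 0.0676 + 0.0784 + 0.0841 + 0.0100 + 0.0049 = 0.2450
B_D = 1 / 0.2450 = 4.0816
Σp_Cᵢ² = 0.30² + 0.37² + 0.02² + 0.29² + 0.02² = 0.0900 + 0.1369 + 0.0004 + 0.0841 + 0.0004 = 0.3118
B_C = 1 / 0.3118 = 3.2072
Σp_Bᵢ² = 0.02² + 0.21² + 0.51² + 0.04² + 0.22² = 0.0004 + 0.0441 + 0.2601 + 0.0016 + 0.0484 = 0.3546
B_B = 1 / 0.3546 = 2.8201
Ranking by B (broadest → narrowest): Species D (4.08) > Species C (3.21) > Species B (2.82)

Species D > Species C > Species B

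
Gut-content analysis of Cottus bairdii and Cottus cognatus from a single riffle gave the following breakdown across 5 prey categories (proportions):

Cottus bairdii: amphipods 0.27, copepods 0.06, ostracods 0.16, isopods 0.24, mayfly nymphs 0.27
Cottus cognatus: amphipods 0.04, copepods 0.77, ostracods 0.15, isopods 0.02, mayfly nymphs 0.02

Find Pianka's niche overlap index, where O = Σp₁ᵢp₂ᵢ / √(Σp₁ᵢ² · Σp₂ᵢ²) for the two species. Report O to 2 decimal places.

0.24

Σ p₁ᵢp₂ᵢ = 0.0108 + 0.0462 + 0.0240 + 0.0048 + 0.0054 = 0.0912
Σp_1ᵢ² = 0.27² + 0.06² + 0.16² + 0.24² + 0.27² = 0.0729 + 0.0036 + 0.0256 + 0.0576 + 0.0729 = 0.2326
Σp_2ᵢ² = 0.04² + 0.77² + 0.15² + 0.02² + 0.02² = 0.0016 + 0.5929 + 0.0225 + 0.0004 + 0.0004 = 0.6178
O = 0.0912 / √(0.2326 × 0.6178) = 0.0912 / 0.37908 = 0.2406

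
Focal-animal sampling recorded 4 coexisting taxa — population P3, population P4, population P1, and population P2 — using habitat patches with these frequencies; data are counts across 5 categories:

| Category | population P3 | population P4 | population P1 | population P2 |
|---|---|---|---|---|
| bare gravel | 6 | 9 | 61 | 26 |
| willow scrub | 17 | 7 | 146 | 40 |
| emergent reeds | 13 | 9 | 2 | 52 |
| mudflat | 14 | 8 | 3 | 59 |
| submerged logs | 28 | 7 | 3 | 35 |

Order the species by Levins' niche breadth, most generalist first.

population P4 > population P2 > population P3 > population P1

Proportions for population P3 (n=78): 6/78=0.0769, 17/78=0.2179, 13/78=0.1667, 14/78=0.1795, 28/78=0.3590
Proportions for population P4 (n=40): 9/40=0.2250, 7/40=0.1750, 9/40=0.2250, 8/40=0.2000, 7/40=0.1750
Proportions for population P1 (n=215): 61/215=0.2837, 146/215=0.6791, 2/215=0.0093, 3/215=0.0140, 3/215=0.0140
Proportions for population P2 (n=212): 26/212=0.1226, 40/212=0.1887, 52/212=0.2453, 59/212=0.2783, 35/212=0.1651
Σp_P3ᵢ² = 0.0769² + 0.2179² + 0.1667² + 0.1795² + 0.3590² = 0.005914 + 0.047480 + 0.027789 + 0.032220 + 0.128881 = 0.242284
B_P3 = 1 / 0.242284 = 4.1274
Σp_P4ᵢ² = 0.2250² + 0.1750² + 0.2250² + 0.2000² + 0.1750² = 0.050625 + 0.030625 + 0.050625 + 0.040000 + 0.030625 = 0.202500
B_P4 = 1 / 0.202500 = 4.9383
Σp_P1ᵢ² = 0.2837² + 0.6791² + 0.0093² + 0.0140² + 0.0140² = 0.080486 + 0.461177 + 0.000086 + 0.000196 + 0.000196 = 0.542141
B_P1 = 1 / 0.542141 = 1.8445
Σp_P2ᵢ² = 0.1226² + 0.1887² + 0.2453² + 0.2783² + 0.1651² = 0.015031 + 0.035608 + 0.060172 + 0.077451 + 0.027258 = 0.215520
B_P2 = 1 / 0.215520 = 4.6399
Ranking by B (broadest → narrowest): population P4 (4.94) > population P2 (4.64) > population P3 (4.13) > population P1 (1.84)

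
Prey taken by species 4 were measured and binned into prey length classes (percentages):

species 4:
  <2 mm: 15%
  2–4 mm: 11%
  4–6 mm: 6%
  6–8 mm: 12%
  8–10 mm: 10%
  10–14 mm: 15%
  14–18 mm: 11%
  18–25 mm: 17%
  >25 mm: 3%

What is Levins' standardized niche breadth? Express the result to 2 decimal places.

0.86

Convert percentages to proportions (divide by 100).
Σpᵢ² = 0.15² + 0.11² + 0.06² + 0.12² + 0.10² + 0.15² + 0.11² + 0.17² + 0.03² = 0.0225 + 0.0121 + 0.0036 + 0.0144 + 0.0100 + 0.0225 + 0.0121 + 0.0289 + 0.0009 = 0.1270
B = 1 / 0.1270 = 7.8740
Bₛ = (B − 1)/(n − 1) = (7.8740 − 1)/(9 − 1) = 6.8740/8 = 0.8593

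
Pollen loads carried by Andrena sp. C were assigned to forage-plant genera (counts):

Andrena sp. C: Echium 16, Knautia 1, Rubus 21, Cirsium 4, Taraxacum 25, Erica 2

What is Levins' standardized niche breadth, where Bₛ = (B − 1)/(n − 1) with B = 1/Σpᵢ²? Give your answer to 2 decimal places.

Proportions for Andrena sp. C (n=69): 16/69=0.2319, 1/69=0.0145, 21/69=0.3043, 4/69=0.0580, 25/69=0.3623, 2/69=0.0290
Σpᵢ² = 0.2319² + 0.0145² + 0.3043² + 0.0580² + 0.3623² + 0.0290² = 0.053778 + 0.000210 + 0.092598 + 0.003364 + 0.131261 + 0.000841 = 0.282052
B = 1 / 0.282052 = 3.5454
Bₛ = (B − 1)/(n − 1) = (3.5454 − 1)/(6 − 1) = 2.5454/5 = 0.5091

0.51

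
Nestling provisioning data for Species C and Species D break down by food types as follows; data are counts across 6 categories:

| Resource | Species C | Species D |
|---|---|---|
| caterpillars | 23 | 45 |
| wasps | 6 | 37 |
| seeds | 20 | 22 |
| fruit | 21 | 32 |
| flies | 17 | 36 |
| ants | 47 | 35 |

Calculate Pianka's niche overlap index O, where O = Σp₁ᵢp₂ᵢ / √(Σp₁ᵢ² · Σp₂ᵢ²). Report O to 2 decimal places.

0.86

Proportions for Species C (n=134): 23/134=0.1716, 6/134=0.0448, 20/134=0.1493, 21/134=0.1567, 17/134=0.1269, 47/134=0.3507
Proportions for Species D (n=207): 45/207=0.2174, 37/207=0.1787, 22/207=0.1063, 32/207=0.1546, 36/207=0.1739, 35/207=0.1691
Σ p₁ᵢp₂ᵢ = 0.037306 + 0.008006 + 0.015871 + 0.024226 + 0.022068 + 0.059303 = 0.166780
Σp_1ᵢ² = 0.1716² + 0.0448² + 0.1493² + 0.1567² + 0.1269² + 0.3507² = 0.029447 + 0.002007 + 0.022290 + 0.024555 + 0.016104 + 0.122990 = 0.217393
Σp_2ᵢ² = 0.2174² + 0.1787² + 0.1063² + 0.1546² + 0.1739² + 0.1691² = 0.047263 + 0.031934 + 0.011300 + 0.023901 + 0.030241 + 0.028595 = 0.173234
O = 0.166780 / √(0.217393 × 0.173234) = 0.166780 / 0.1940615 = 0.8594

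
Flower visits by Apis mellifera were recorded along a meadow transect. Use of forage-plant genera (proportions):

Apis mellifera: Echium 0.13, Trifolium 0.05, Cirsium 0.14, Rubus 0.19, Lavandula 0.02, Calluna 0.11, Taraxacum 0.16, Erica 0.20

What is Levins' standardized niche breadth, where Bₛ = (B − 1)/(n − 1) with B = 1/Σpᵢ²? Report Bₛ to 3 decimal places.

0.790

Σpᵢ² = 0.13² + 0.05² + 0.14² + 0.19² + 0.02² + 0.11² + 0.16² + 0.20² = 0.0169 + 0.0025 + 0.0196 + 0.0361 + 0.0004 + 0.0121 + 0.0256 + 0.0400 = 0.1532
B = 1 / 0.1532 = 6.52742
Bₛ = (B − 1)/(n − 1) = (6.52742 − 1)/(8 − 1) = 5.52742/7 = 0.78963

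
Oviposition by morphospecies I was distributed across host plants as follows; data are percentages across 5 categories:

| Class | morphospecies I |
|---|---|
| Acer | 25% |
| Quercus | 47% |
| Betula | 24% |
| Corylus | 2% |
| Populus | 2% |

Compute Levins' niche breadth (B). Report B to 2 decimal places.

2.93

Convert percentages to proportions (divide by 100).
Σpᵢ² = 0.25² + 0.47² + 0.24² + 0.02² + 0.02² = 0.0625 + 0.2209 + 0.0576 + 0.0004 + 0.0004 = 0.3418
B = 1 / 0.3418 = 2.9257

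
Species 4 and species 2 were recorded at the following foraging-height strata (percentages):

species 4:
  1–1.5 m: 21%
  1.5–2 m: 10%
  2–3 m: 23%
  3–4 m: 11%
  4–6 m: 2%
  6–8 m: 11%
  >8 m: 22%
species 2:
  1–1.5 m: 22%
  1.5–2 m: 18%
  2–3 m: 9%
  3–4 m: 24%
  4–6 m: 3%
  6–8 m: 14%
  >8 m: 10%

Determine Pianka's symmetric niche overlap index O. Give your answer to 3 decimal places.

0.836

Convert percentages to proportions (divide by 100).
Σ p₁ᵢp₂ᵢ = 0.0462 + 0.0180 + 0.0207 + 0.0264 + 0.0006 + 0.0154 + 0.0220 = 0.1493
Σp_1ᵢ² = 0.21² + 0.10² + 0.23² + 0.11² + 0.02² + 0.11² + 0.22² = 0.0441 + 0.0100 + 0.0529 + 0.0121 + 0.0004 + 0.0121 + 0.0484 = 0.1800
Σp_2ᵢ² = 0.22² + 0.18² + 0.09² + 0.24² + 0.03² + 0.14² + 0.10² = 0.0484 + 0.0324 + 0.0081 + 0.0576 + 0.0009 + 0.0196 + 0.0100 = 0.1770
O = 0.1493 / √(0.1800 × 0.1770) = 0.1493 / 0.178494 = 0.83644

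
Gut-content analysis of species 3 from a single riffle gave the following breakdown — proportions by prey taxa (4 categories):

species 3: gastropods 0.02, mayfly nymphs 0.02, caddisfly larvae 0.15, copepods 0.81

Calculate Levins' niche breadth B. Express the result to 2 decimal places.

Σpᵢ² = 0.02² + 0.02² + 0.15² + 0.81² = 0.0004 + 0.0004 + 0.0225 + 0.6561 = 0.6794
B = 1 / 0.6794 = 1.4719

1.47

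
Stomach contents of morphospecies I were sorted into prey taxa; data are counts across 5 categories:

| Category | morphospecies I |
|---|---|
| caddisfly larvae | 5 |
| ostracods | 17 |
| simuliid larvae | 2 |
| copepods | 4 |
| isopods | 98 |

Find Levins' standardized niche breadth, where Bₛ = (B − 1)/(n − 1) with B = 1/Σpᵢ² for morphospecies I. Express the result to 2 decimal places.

0.15

Proportions for morphospecies I (n=126): 5/126=0.0397, 17/126=0.1349, 2/126=0.0159, 4/126=0.0317, 98/126=0.7778
Σpᵢ² = 0.0397² + 0.1349² + 0.0159² + 0.0317² + 0.7778² = 0.001576 + 0.018198 + 0.000253 + 0.001005 + 0.604973 = 0.626005
B = 1 / 0.626005 = 1.5974
Bₛ = (B − 1)/(n − 1) = (1.5974 − 1)/(5 − 1) = 0.5974/4 = 0.1494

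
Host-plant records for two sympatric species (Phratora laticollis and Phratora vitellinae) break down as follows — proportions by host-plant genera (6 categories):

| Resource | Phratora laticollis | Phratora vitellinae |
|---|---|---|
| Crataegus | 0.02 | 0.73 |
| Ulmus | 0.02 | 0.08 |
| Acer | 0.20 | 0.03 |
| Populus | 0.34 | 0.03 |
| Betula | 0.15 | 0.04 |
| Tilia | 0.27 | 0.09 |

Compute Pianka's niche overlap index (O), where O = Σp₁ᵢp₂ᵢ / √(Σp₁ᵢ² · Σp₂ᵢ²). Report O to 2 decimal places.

Σ p₁ᵢp₂ᵢ = 0.0146 + 0.0016 + 0.0060 + 0.0102 + 0.0060 + 0.0243 = 0.0627
Σp_1ᵢ² = 0.02² + 0.02² + 0.20² + 0.34² + 0.15² + 0.27² = 0.0004 + 0.0004 + 0.0400 + 0.1156 + 0.0225 + 0.0729 = 0.2518
Σp_2ᵢ² = 0.73² + 0.08² + 0.03² + 0.03² + 0.04² + 0.09² = 0.5329 + 0.0064 + 0.0009 + 0.0009 + 0.0016 + 0.0081 = 0.5508
O = 0.0627 / √(0.2518 × 0.5508) = 0.0627 / 0.37241 = 0.1684

0.17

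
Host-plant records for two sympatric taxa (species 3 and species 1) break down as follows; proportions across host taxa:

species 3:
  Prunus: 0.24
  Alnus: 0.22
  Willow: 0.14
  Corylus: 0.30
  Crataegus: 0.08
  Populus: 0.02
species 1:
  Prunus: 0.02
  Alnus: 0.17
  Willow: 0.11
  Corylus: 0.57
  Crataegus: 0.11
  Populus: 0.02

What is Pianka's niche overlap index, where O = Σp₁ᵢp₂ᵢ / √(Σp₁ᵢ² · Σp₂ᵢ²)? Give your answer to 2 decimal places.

Σ p₁ᵢp₂ᵢ = 0.0048 + 0.0374 + 0.0154 + 0.1710 + 0.0088 + 0.0004 = 0.2378
Σp_1ᵢ² = 0.24² + 0.22² + 0.14² + 0.30² + 0.08² + 0.02² = 0.0576 + 0.0484 + 0.0196 + 0.0900 + 0.0064 + 0.0004 = 0.2224
Σp_2ᵢ² = 0.02² + 0.17² + 0.11² + 0.57² + 0.11² + 0.02² = 0.0004 + 0.0289 + 0.0121 + 0.3249 + 0.0121 + 0.0004 = 0.3788
O = 0.2378 / √(0.2224 × 0.3788) = 0.2378 / 0.29025 = 0.8193

0.82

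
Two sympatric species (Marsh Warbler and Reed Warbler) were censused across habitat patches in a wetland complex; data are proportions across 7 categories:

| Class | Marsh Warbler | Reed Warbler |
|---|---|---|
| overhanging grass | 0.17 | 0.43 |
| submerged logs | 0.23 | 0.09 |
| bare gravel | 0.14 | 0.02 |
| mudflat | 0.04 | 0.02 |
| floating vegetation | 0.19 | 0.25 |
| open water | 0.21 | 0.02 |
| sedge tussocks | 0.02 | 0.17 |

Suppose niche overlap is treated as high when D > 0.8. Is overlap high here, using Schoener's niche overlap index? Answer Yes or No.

No

Σ|p₁ᵢ − p₂ᵢ| = 0.26 + 0.14 + 0.12 + 0.02 + 0.06 + 0.19 + 0.15 = 0.94
D = 1 − ½ × 0.94 = 1 − 0.470 = 0.5300
D = 0.5300 < 0.8 → No.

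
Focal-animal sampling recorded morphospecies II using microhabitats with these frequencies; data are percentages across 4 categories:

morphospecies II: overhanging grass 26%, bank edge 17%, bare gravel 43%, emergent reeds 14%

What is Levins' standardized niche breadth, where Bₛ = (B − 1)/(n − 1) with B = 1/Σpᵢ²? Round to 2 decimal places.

0.77

Convert percentages to proportions (divide by 100).
Σpᵢ² = 0.26² + 0.17² + 0.43² + 0.14² = 0.0676 + 0.0289 + 0.1849 + 0.0196 = 0.3010
B = 1 / 0.3010 = 3.3223
Bₛ = (B − 1)/(n − 1) = (3.3223 − 1)/(4 − 1) = 2.3223/3 = 0.7741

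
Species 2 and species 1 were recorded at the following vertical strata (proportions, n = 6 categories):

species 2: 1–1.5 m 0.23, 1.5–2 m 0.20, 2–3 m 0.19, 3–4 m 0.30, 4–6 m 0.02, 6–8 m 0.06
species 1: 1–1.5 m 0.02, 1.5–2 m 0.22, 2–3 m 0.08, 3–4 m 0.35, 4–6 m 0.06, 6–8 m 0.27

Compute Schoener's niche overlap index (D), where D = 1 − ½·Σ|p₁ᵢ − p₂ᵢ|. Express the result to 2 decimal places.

Σ|p₁ᵢ − p₂ᵢ| = 0.21 + 0.02 + 0.11 + 0.05 + 0.04 + 0.21 = 0.64
D = 1 − ½ × 0.64 = 1 − 0.320 = 0.6800

0.68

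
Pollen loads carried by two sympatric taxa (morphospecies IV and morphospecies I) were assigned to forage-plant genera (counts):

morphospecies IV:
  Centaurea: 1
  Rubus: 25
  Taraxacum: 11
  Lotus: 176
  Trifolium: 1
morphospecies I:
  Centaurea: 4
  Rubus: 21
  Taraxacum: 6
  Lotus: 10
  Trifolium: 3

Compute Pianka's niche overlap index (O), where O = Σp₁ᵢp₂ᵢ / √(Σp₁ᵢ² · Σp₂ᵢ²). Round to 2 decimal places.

0.54

Proportions for morphospecies IV (n=214): 1/214=0.0047, 25/214=0.1168, 11/214=0.0514, 176/214=0.8224, 1/214=0.0047
Proportions for morphospecies I (n=44): 4/44=0.0909, 21/44=0.4773, 6/44=0.1364, 10/44=0.2273, 3/44=0.0682
Σ p₁ᵢp₂ᵢ = 0.000427 + 0.055749 + 0.007011 + 0.186932 + 0.000321 = 0.250440
Σp_1ᵢ² = 0.0047² + 0.1168² + 0.0514² + 0.8224² + 0.0047² = 0.000022 + 0.013642 + 0.002642 + 0.676342 + 0.000022 = 0.692670
Σp_2ᵢ² = 0.0909² + 0.4773² + 0.1364² + 0.2273² + 0.0682² = 0.008263 + 0.227815 + 0.018605 + 0.051665 + 0.004651 = 0.310999
O = 0.250440 / √(0.692670 × 0.310999) = 0.250440 / 0.4641333 = 0.5396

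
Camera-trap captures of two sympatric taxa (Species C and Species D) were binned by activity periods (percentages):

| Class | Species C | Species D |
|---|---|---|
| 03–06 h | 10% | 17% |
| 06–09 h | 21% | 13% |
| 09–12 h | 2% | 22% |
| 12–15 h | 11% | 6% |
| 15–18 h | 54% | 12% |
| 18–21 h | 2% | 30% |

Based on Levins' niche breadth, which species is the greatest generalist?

Convert percentages to proportions (divide by 100).
Σp_Cᵢ² = 0.10² + 0.21² + 0.02² + 0.11² + 0.54² + 0.02² = 0.0100 + 0.0441 + 0.0004 + 0.0121 + 0.2916 + 0.0004 = 0.3586
B_C = 1 / 0.3586 = 2.7886
Σp_Dᵢ² = 0.17² + 0.13² + 0.22² + 0.06² + 0.12² + 0.30² = 0.0289 + 0.0169 + 0.0484 + 0.0036 + 0.0144 + 0.0900 = 0.2022
B_D = 1 / 0.2022 = 4.9456
Highest B → broadest niche (most generalist): Species D (B = 4.95).

Species D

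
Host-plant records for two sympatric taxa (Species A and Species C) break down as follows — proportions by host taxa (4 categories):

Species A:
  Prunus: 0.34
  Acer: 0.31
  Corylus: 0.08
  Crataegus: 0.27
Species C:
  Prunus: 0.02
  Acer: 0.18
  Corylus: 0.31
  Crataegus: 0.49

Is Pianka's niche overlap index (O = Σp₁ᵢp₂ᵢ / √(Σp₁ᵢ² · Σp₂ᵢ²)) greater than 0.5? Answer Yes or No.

Yes

Σ p₁ᵢp₂ᵢ = 0.0068 + 0.0558 + 0.0248 + 0.1323 = 0.2197
Σp_1ᵢ² = 0.34² + 0.31² + 0.08² + 0.27² = 0.1156 + 0.0961 + 0.0064 + 0.0729 = 0.2910
Σp_2ᵢ² = 0.02² + 0.18² + 0.31² + 0.49² = 0.0004 + 0.0324 + 0.0961 + 0.2401 = 0.3690
O = 0.2197 / √(0.2910 × 0.3690) = 0.2197 / 0.32769 = 0.6705
O = 0.6705 > 0.5 → Yes.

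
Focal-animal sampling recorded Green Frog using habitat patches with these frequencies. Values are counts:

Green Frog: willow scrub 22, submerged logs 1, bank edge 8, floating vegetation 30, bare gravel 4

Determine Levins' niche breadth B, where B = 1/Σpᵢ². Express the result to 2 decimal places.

Proportions for Green Frog (n=65): 22/65=0.3385, 1/65=0.0154, 8/65=0.1231, 30/65=0.4615, 4/65=0.0615
Σpᵢ² = 0.3385² + 0.0154² + 0.1231² + 0.4615² + 0.0615² = 0.114582 + 0.000237 + 0.015154 + 0.212982 + 0.003782 = 0.346737
B = 1 / 0.346737 = 2.8840

2.88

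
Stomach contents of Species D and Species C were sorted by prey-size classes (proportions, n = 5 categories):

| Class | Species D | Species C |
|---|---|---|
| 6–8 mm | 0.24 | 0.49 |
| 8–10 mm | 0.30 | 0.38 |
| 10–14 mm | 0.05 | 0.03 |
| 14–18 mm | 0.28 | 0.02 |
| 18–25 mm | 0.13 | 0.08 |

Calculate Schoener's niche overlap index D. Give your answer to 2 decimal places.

Σ|p₁ᵢ − p₂ᵢ| = 0.25 + 0.08 + 0.02 + 0.26 + 0.05 = 0.66
D = 1 − ½ × 0.66 = 1 − 0.330 = 0.6700

0.67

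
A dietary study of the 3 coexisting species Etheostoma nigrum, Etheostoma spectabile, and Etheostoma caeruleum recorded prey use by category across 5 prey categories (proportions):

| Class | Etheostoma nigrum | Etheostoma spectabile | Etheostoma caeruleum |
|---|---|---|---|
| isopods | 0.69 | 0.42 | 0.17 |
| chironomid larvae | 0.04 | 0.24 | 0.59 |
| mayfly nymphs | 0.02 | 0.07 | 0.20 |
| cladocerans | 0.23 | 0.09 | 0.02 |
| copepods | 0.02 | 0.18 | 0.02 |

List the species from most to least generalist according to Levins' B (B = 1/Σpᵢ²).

Etheostoma spectabile > Etheostoma caeruleum > Etheostoma nigrum

Σp_nigrᵢ² = 0.69² + 0.04² + 0.02² + 0.23² + 0.02² = 0.4761 + 0.0016 + 0.0004 + 0.0529 + 0.0004 = 0.5314
B_nigr = 1 / 0.5314 = 1.8818
Σp_specᵢ² = 0.42² + 0.24² + 0.07² + 0.09² + 0.18² = 0.1764 + 0.0576 + 0.0049 + 0.0081 + 0.0324 = 0.2794
B_spec = 1 / 0.2794 = 3.5791
Σp_caerᵢ² = 0.17² + 0.59² + 0.20² + 0.02² + 0.02² = 0.0289 + 0.3481 + 0.0400 + 0.0004 + 0.0004 = 0.4178
B_caer = 1 / 0.4178 = 2.3935
Ranking by B (broadest → narrowest): Etheostoma spectabile (3.58) > Etheostoma caeruleum (2.39) > Etheostoma nigrum (1.88)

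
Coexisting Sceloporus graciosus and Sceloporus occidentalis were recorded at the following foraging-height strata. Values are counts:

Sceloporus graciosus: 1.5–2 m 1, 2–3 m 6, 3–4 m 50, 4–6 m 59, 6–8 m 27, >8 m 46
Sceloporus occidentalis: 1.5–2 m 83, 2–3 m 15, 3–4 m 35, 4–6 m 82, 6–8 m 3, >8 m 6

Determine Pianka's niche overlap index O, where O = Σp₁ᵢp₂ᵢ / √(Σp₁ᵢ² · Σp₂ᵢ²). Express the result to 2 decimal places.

Proportions for Sceloporus graciosus (n=189): 1/189=0.0053, 6/189=0.0317, 50/189=0.2646, 59/189=0.3122, 27/189=0.1429, 46/189=0.2434
Proportions for Sceloporus occidentalis (n=224): 83/224=0.3705, 15/224=0.0670, 35/224=0.1563, 82/224=0.3661, 3/224=0.0134, 6/224=0.0268
Σ p₁ᵢp₂ᵢ = 0.001964 + 0.002124 + 0.041357 + 0.114296 + 0.001915 + 0.006523 = 0.168179
Σp_1ᵢ² = 0.0053² + 0.0317² + 0.2646² + 0.3122² + 0.1429² + 0.2434² = 0.000028 + 0.001005 + 0.070013 + 0.097469 + 0.020420 + 0.059244 = 0.248179
Σp_2ᵢ² = 0.3705² + 0.0670² + 0.1563² + 0.3661² + 0.0134² + 0.0268² = 0.137270 + 0.004489 + 0.024430 + 0.134029 + 0.000180 + 0.000718 = 0.301116
O = 0.168179 / √(0.248179 × 0.301116) = 0.168179 / 0.2733691 = 0.6152

0.62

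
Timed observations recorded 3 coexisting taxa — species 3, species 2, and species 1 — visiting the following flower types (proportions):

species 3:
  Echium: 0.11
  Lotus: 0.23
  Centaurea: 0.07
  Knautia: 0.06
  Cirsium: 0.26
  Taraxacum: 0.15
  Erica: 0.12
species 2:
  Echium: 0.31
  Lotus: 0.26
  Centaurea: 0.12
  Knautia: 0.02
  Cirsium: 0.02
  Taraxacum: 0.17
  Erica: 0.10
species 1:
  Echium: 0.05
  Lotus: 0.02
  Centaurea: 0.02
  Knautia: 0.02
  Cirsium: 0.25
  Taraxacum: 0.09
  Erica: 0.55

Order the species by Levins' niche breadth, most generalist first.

Σp_3ᵢ² = 0.11² + 0.23² + 0.07² + 0.06² + 0.26² + 0.15² + 0.12² = 0.0121 + 0.0529 + 0.0049 + 0.0036 + 0.0676 + 0.0225 + 0.0144 = 0.1780
B_3 = 1 / 0.1780 = 5.6180
Σp_2ᵢ² = 0.31² + 0.26² + 0.12² + 0.02² + 0.02² + 0.17² + 0.10² = 0.0961 + 0.0676 + 0.0144 + 0.0004 + 0.0004 + 0.0289 + 0.0100 = 0.2178
B_2 = 1 / 0.2178 = 4.5914
Σp_1ᵢ² = 0.05² + 0.02² + 0.02² + 0.02² + 0.25² + 0.09² + 0.55² = 0.0025 + 0.0004 + 0.0004 + 0.0004 + 0.0625 + 0.0081 + 0.3025 = 0.3768
B_1 = 1 / 0.3768 = 2.6539
Ranking by B (broadest → narrowest): species 3 (5.62) > species 2 (4.59) > species 1 (2.65)

species 3 > species 2 > species 1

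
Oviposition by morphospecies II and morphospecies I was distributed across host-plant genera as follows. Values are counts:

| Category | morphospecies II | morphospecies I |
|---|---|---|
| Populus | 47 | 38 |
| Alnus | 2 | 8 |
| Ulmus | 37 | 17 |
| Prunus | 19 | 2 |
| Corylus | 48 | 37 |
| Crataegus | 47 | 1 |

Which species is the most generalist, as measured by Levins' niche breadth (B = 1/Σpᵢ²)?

morphospecies II

Proportions for morphospecies II (n=200): 47/200=0.2350, 2/200=0.0100, 37/200=0.1850, 19/200=0.0950, 48/200=0.2400, 47/200=0.2350
Proportions for morphospecies I (n=103): 38/103=0.3689, 8/103=0.0777, 17/103=0.1650, 2/103=0.0194, 37/103=0.3592, 1/103=0.0097
Σp_IIᵢ² = 0.2350² + 0.0100² + 0.1850² + 0.0950² + 0.2400² + 0.2350² = 0.055225 + 0.000100 + 0.034225 + 0.009025 + 0.057600 + 0.055225 = 0.211400
B_II = 1 / 0.211400 = 4.7304
Σp_Iᵢ² = 0.3689² + 0.0777² + 0.1650² + 0.0194² + 0.3592² + 0.0097² = 0.136087 + 0.006037 + 0.027225 + 0.000376 + 0.129025 + 0.000094 = 0.298844
B_I = 1 / 0.298844 = 3.3462
Highest B → broadest niche (most generalist): morphospecies II (B = 4.73).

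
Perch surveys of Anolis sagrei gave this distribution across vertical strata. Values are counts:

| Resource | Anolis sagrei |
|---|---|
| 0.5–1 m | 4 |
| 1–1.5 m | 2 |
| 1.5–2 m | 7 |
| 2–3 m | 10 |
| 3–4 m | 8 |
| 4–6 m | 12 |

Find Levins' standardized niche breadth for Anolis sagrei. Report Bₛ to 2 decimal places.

0.78

Proportions for Anolis sagrei (n=43): 4/43=0.0930, 2/43=0.0465, 7/43=0.1628, 10/43=0.2326, 8/43=0.1860, 12/43=0.2791
Σpᵢ² = 0.0930² + 0.0465² + 0.1628² + 0.2326² + 0.1860² + 0.2791² = 0.008649 + 0.002162 + 0.026504 + 0.054103 + 0.034596 + 0.077897 = 0.203911
B = 1 / 0.203911 = 4.9041
Bₛ = (B − 1)/(n − 1) = (4.9041 − 1)/(6 − 1) = 3.9041/5 = 0.7808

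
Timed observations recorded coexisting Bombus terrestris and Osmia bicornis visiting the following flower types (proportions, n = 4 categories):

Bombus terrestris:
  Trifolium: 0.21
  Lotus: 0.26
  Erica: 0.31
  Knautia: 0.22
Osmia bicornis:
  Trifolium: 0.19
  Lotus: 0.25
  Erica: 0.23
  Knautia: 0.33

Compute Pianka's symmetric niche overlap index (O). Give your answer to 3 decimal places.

0.963

Σ p₁ᵢp₂ᵢ = 0.0399 + 0.0650 + 0.0713 + 0.0726 = 0.2488
Σp_1ᵢ² = 0.21² + 0.26² + 0.31² + 0.22² = 0.0441 + 0.0676 + 0.0961 + 0.0484 = 0.2562
Σp_2ᵢ² = 0.19² + 0.25² + 0.23² + 0.33² = 0.0361 + 0.0625 + 0.0529 + 0.1089 = 0.2604
O = 0.2488 / √(0.2562 × 0.2604) = 0.2488 / 0.258291 = 0.96325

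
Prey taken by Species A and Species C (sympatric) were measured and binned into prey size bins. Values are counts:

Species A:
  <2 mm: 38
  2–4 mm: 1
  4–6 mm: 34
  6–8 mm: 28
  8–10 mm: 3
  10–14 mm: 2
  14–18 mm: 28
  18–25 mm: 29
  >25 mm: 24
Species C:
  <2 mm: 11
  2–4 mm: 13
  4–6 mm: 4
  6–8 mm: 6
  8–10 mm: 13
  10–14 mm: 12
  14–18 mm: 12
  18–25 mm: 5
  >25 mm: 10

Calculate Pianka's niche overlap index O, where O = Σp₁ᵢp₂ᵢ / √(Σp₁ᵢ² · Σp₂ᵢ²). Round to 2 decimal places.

Proportions for Species A (n=187): 38/187=0.2032, 1/187=0.0053, 34/187=0.1818, 28/187=0.1497, 3/187=0.0160, 2/187=0.0107, 28/187=0.1497, 29/187=0.1551, 24/187=0.1283
Proportions for Species C (n=86): 11/86=0.1279, 13/86=0.1512, 4/86=0.0465, 6/86=0.0698, 13/86=0.1512, 12/86=0.1395, 12/86=0.1395, 5/86=0.0581, 10/86=0.1163
Σ p₁ᵢp₂ᵢ = 0.025989 + 0.000801 + 0.008454 + 0.010449 + 0.002419 + 0.001493 + 0.020883 + 0.009011 + 0.014921 = 0.094420
Σp_1ᵢ² = 0.2032² + 0.0053² + 0.1818² + 0.1497² + 0.0160² + 0.0107² + 0.1497² + 0.1551² + 0.1283² = 0.041290 + 0.000028 + 0.033051 + 0.022410 + 0.000256 + 0.000114 + 0.022410 + 0.024056 + 0.016461 = 0.160076
Σp_2ᵢ² = 0.1279² + 0.1512² + 0.0465² + 0.0698² + 0.1512² + 0.1395² + 0.1395² + 0.0581² + 0.1163² = 0.016358 + 0.022861 + 0.002162 + 0.004872 + 0.022861 + 0.019460 + 0.019460 + 0.003376 + 0.013526 = 0.124936
O = 0.094420 / √(0.160076 × 0.124936) = 0.094420 / 0.1414187 = 0.6677

0.67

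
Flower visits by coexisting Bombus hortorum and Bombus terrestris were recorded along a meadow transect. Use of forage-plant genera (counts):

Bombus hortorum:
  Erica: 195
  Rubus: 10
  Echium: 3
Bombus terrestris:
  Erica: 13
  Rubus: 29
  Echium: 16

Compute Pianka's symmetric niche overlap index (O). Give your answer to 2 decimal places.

0.41

Proportions for Bombus hortorum (n=208): 195/208=0.9375, 10/208=0.0481, 3/208=0.0144
Proportions for Bombus terrestris (n=58): 13/58=0.2241, 29/58=0.5000, 16/58=0.2759
Σ p₁ᵢp₂ᵢ = 0.210094 + 0.024050 + 0.003973 = 0.238117
Σp_1ᵢ² = 0.9375² + 0.0481² + 0.0144² = 0.878906 + 0.002314 + 0.000207 = 0.881427
Σp_2ᵢ² = 0.2241² + 0.5000² + 0.2759² = 0.050221 + 0.250000 + 0.076121 = 0.376342
O = 0.238117 / √(0.881427 × 0.376342) = 0.238117 / 0.5759497 = 0.4134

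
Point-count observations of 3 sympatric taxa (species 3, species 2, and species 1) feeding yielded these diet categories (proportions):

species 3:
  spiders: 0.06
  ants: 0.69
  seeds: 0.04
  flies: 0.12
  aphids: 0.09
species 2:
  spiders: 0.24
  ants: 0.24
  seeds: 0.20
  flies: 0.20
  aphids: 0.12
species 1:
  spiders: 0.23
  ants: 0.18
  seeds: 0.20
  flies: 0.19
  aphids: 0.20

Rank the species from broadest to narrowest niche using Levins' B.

Σp_3ᵢ² = 0.06² + 0.69² + 0.04² + 0.12² + 0.09² = 0.0036 + 0.4761 + 0.0016 + 0.0144 + 0.0081 = 0.5038
B_3 = 1 / 0.5038 = 1.9849
Σp_2ᵢ² = 0.24² + 0.24² + 0.20² + 0.20² + 0.12² = 0.0576 + 0.0576 + 0.0400 + 0.0400 + 0.0144 = 0.2096
B_2 = 1 / 0.2096 = 4.7710
Σp_1ᵢ² = 0.23² + 0.18² + 0.20² + 0.19² + 0.20² = 0.0529 + 0.0324 + 0.0400 + 0.0361 + 0.0400 = 0.2014
B_1 = 1 / 0.2014 = 4.9652
Ranking by B (broadest → narrowest): species 1 (4.97) > species 2 (4.77) > species 3 (1.98)

species 1 > species 2 > species 3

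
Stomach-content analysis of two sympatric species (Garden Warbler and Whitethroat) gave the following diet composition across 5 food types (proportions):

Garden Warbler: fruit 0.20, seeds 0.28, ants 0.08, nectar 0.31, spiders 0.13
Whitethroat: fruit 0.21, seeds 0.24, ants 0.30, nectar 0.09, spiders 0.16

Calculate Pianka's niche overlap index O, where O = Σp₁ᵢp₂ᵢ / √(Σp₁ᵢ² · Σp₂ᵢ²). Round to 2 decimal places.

0.79

Σ p₁ᵢp₂ᵢ = 0.0420 + 0.0672 + 0.0240 + 0.0279 + 0.0208 = 0.1819
Σp_1ᵢ² = 0.20² + 0.28² + 0.08² + 0.31² + 0.13² = 0.0400 + 0.0784 + 0.0064 + 0.0961 + 0.0169 = 0.2378
Σp_2ᵢ² = 0.21² + 0.24² + 0.30² + 0.09² + 0.16² = 0.0441 + 0.0576 + 0.0900 + 0.0081 + 0.0256 = 0.2254
O = 0.1819 / √(0.2378 × 0.2254) = 0.1819 / 0.23152 = 0.7857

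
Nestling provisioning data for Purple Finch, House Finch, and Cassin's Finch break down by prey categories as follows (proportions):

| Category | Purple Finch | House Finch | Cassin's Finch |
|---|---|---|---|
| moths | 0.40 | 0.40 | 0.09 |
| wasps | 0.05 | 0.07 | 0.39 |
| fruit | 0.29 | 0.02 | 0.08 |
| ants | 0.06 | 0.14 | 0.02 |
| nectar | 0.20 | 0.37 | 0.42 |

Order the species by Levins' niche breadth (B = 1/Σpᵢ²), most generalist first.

Purple Finch > House Finch > Cassin's Finch

Σp_Purpᵢ² = 0.40² + 0.05² + 0.29² + 0.06² + 0.20² = 0.1600 + 0.0025 + 0.0841 + 0.0036 + 0.0400 = 0.2902
B_Purp = 1 / 0.2902 = 3.4459
Σp_Housᵢ² = 0.40² + 0.07² + 0.02² + 0.14² + 0.37² = 0.1600 + 0.0049 + 0.0004 + 0.0196 + 0.1369 = 0.3218
B_Hous = 1 / 0.3218 = 3.1075
Σp_Cassᵢ² = 0.09² + 0.39² + 0.08² + 0.02² + 0.42² = 0.0081 + 0.1521 + 0.0064 + 0.0004 + 0.1764 = 0.3434
B_Cass = 1 / 0.3434 = 2.9121
Ranking by B (broadest → narrowest): Purple Finch (3.45) > House Finch (3.11) > Cassin's Finch (2.91)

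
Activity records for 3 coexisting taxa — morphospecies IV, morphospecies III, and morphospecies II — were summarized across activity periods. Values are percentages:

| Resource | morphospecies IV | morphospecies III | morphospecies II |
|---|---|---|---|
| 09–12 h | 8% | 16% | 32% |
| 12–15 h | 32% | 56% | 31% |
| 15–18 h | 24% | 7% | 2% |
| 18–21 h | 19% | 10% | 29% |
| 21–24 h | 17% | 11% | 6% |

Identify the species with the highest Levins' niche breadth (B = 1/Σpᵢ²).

Convert percentages to proportions (divide by 100).
Σp_IVᵢ² = 0.08² + 0.32² + 0.24² + 0.19² + 0.17² = 0.0064 + 0.1024 + 0.0576 + 0.0361 + 0.0289 = 0.2314
B_IV = 1 / 0.2314 = 4.3215
Σp_IIIᵢ² = 0.16² + 0.56² + 0.07² + 0.10² + 0.11² = 0.0256 + 0.3136 + 0.0049 + 0.0100 + 0.0121 = 0.3662
B_III = 1 / 0.3662 = 2.7307
Σp_IIᵢ² = 0.32² + 0.31² + 0.02² + 0.29² + 0.06² = 0.1024 + 0.0961 + 0.0004 + 0.0841 + 0.0036 = 0.2866
B_II = 1 / 0.2866 = 3.4892
Highest B → broadest niche (most generalist): morphospecies IV (B = 4.32).

morphospecies IV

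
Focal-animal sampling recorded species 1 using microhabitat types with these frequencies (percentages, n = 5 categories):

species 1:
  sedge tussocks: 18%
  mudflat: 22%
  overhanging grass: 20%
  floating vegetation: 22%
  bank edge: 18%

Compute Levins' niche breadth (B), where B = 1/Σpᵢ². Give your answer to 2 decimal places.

4.96

Convert percentages to proportions (divide by 100).
Σpᵢ² = 0.18² + 0.22² + 0.20² + 0.22² + 0.18² = 0.0324 + 0.0484 + 0.0400 + 0.0484 + 0.0324 = 0.2016
B = 1 / 0.2016 = 4.9603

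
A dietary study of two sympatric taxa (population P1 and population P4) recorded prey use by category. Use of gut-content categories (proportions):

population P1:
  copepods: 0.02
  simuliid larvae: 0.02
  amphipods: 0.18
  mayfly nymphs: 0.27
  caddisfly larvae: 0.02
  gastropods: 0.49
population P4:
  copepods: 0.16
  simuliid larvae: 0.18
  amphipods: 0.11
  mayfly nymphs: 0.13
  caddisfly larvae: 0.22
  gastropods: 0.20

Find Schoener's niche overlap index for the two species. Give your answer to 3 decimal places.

Σ|p₁ᵢ − p₂ᵢ| = 0.14 + 0.16 + 0.07 + 0.14 + 0.20 + 0.29 = 1.00
D = 1 − ½ × 1.00 = 1 − 0.500 = 0.50000

0.500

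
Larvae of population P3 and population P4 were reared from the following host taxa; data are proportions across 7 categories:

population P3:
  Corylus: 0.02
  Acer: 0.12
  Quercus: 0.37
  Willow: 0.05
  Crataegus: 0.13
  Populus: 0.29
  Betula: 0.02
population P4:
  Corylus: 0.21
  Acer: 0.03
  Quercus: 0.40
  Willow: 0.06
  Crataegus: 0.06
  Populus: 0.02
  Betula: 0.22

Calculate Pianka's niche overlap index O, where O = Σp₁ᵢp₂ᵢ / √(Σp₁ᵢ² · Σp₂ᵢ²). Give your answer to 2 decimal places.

Σ p₁ᵢp₂ᵢ = 0.0042 + 0.0036 + 0.1480 + 0.0030 + 0.0078 + 0.0058 + 0.0044 = 0.1768
Σp_1ᵢ² = 0.02² + 0.12² + 0.37² + 0.05² + 0.13² + 0.29² + 0.02² = 0.0004 + 0.0144 + 0.1369 + 0.0025 + 0.0169 + 0.0841 + 0.0004 = 0.2556
Σp_2ᵢ² = 0.21² + 0.03² + 0.40² + 0.06² + 0.06² + 0.02² + 0.22² = 0.0441 + 0.0009 + 0.1600 + 0.0036 + 0.0036 + 0.0004 + 0.0484 = 0.2610
O = 0.1768 / √(0.2556 × 0.2610) = 0.1768 / 0.25829 = 0.6845

0.68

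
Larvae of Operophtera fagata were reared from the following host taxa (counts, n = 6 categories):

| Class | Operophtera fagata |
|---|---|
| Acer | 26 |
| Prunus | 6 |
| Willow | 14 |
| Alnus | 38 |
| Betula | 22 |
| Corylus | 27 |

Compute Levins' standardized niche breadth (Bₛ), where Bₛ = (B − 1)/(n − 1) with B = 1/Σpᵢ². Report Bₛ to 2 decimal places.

0.79

Proportions for Operophtera fagata (n=133): 26/133=0.1955, 6/133=0.0451, 14/133=0.1053, 38/133=0.2857, 22/133=0.1654, 27/133=0.2030
Σpᵢ² = 0.1955² + 0.0451² + 0.1053² + 0.2857² + 0.1654² + 0.2030² = 0.038220 + 0.002034 + 0.011088 + 0.081624 + 0.027357 + 0.041209 = 0.201532
B = 1 / 0.201532 = 4.9620
Bₛ = (B − 1)/(n − 1) = (4.9620 − 1)/(6 − 1) = 3.9620/5 = 0.7924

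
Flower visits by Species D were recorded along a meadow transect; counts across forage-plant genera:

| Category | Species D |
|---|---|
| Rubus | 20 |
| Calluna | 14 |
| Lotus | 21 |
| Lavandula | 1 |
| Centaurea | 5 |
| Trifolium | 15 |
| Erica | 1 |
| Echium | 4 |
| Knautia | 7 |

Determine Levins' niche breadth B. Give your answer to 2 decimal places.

5.72

Proportions for Species D (n=88): 20/88=0.2273, 14/88=0.1591, 21/88=0.2386, 1/88=0.0114, 5/88=0.0568, 15/88=0.1705, 1/88=0.0114, 4/88=0.0455, 7/88=0.0795
Σpᵢ² = 0.2273² + 0.1591² + 0.2386² + 0.0114² + 0.0568² + 0.1705² + 0.0114² + 0.0455² + 0.0795² = 0.051665 + 0.025313 + 0.056930 + 0.000130 + 0.003226 + 0.029070 + 0.000130 + 0.002070 + 0.006320 = 0.174854
B = 1 / 0.174854 = 5.7191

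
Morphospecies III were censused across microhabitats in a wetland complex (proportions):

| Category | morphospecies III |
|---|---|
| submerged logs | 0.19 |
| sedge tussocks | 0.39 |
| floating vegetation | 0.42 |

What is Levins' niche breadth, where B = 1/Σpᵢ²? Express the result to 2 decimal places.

Σpᵢ² = 0.19² + 0.39² + 0.42² = 0.0361 + 0.1521 + 0.1764 = 0.3646
B = 1 / 0.3646 = 2.7427

2.74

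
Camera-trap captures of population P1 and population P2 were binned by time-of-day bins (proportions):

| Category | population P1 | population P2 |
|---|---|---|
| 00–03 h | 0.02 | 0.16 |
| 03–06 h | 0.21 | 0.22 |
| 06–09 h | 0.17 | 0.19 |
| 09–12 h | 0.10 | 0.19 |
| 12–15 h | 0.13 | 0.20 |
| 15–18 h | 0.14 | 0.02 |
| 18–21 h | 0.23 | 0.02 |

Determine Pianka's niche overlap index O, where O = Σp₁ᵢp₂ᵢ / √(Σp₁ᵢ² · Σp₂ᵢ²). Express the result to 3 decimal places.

0.746

Σ p₁ᵢp₂ᵢ = 0.0032 + 0.0462 + 0.0323 + 0.0190 + 0.0260 + 0.0028 + 0.0046 = 0.1341
Σp_1ᵢ² = 0.02² + 0.21² + 0.17² + 0.10² + 0.13² + 0.14² + 0.23² = 0.0004 + 0.0441 + 0.0289 + 0.0100 + 0.0169 + 0.0196 + 0.0529 = 0.1728
Σp_2ᵢ² = 0.16² + 0.22² + 0.19² + 0.19² + 0.20² + 0.02² + 0.02² = 0.0256 + 0.0484 + 0.0361 + 0.0361 + 0.0400 + 0.0004 + 0.0004 = 0.1870
O = 0.1341 / √(0.1728 × 0.1870) = 0.1341 / 0.179760 = 0.74599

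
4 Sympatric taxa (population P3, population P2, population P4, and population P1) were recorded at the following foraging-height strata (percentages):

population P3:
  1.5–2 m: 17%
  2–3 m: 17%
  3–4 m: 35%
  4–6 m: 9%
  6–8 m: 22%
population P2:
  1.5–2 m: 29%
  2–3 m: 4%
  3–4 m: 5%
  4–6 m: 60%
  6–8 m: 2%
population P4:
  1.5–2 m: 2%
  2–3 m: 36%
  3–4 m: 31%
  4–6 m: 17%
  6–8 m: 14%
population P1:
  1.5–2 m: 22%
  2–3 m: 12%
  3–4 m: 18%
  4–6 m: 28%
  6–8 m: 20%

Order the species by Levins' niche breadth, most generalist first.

Convert percentages to proportions (divide by 100).
Σp_P3ᵢ² = 0.17² + 0.17² + 0.35² + 0.09² + 0.22² = 0.0289 + 0.0289 + 0.1225 + 0.0081 + 0.0484 = 0.2368
B_P3 = 1 / 0.2368 = 4.2230
Σp_P2ᵢ² = 0.29² + 0.04² + 0.05² + 0.60² + 0.02² = 0.0841 + 0.0016 + 0.0025 + 0.3600 + 0.0004 = 0.4486
B_P2 = 1 / 0.4486 = 2.2292
Σp_P4ᵢ² = 0.02² + 0.36² + 0.31² + 0.17² + 0.14² = 0.0004 + 0.1296 + 0.0961 + 0.0289 + 0.0196 = 0.2746
B_P4 = 1 / 0.2746 = 3.6417
Σp_P1ᵢ² = 0.22² + 0.12² + 0.18² + 0.28² + 0.20² = 0.0484 + 0.0144 + 0.0324 + 0.0784 + 0.0400 = 0.2136
B_P1 = 1 / 0.2136 = 4.6816
Ranking by B (broadest → narrowest): population P1 (4.68) > population P3 (4.22) > population P4 (3.64) > population P2 (2.23)

population P1 > population P3 > population P4 > population P2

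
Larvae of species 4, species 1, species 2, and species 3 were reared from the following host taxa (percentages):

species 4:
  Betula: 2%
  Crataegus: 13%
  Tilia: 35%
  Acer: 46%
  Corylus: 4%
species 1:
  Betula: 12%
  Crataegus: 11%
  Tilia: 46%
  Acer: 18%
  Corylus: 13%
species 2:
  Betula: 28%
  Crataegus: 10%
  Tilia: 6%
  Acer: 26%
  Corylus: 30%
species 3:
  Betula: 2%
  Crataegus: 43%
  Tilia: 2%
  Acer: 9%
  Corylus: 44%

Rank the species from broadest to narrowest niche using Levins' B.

Convert percentages to proportions (divide by 100).
Σp_4ᵢ² = 0.02² + 0.13² + 0.35² + 0.46² + 0.04² = 0.0004 + 0.0169 + 0.1225 + 0.2116 + 0.0016 = 0.3530
B_4 = 1 / 0.3530 = 2.8329
Σp_1ᵢ² = 0.12² + 0.11² + 0.46² + 0.18² + 0.13² = 0.0144 + 0.0121 + 0.2116 + 0.0324 + 0.0169 = 0.2874
B_1 = 1 / 0.2874 = 3.4795
Σp_2ᵢ² = 0.28² + 0.10² + 0.06² + 0.26² + 0.30² = 0.0784 + 0.0100 + 0.0036 + 0.0676 + 0.0900 = 0.2496
B_2 = 1 / 0.2496 = 4.0064
Σp_3ᵢ² = 0.02² + 0.43² + 0.02² + 0.09² + 0.44² = 0.0004 + 0.1849 + 0.0004 + 0.0081 + 0.1936 = 0.3874
B_3 = 1 / 0.3874 = 2.5813
Ranking by B (broadest → narrowest): species 2 (4.01) > species 1 (3.48) > species 4 (2.83) > species 3 (2.58)

species 2 > species 1 > species 4 > species 3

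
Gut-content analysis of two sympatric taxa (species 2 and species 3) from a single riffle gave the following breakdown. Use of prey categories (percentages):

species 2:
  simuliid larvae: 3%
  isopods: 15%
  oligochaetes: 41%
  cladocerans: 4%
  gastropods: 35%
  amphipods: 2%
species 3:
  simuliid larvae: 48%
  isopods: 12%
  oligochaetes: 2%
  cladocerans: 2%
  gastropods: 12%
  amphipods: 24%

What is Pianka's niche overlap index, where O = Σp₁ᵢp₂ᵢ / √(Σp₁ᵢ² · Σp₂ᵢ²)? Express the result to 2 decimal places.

Convert percentages to proportions (divide by 100).
Σ p₁ᵢp₂ᵢ = 0.0144 + 0.0180 + 0.0082 + 0.0008 + 0.0420 + 0.0048 = 0.0882
Σp_1ᵢ² = 0.03² + 0.15² + 0.41² + 0.04² + 0.35² + 0.02² = 0.0009 + 0.0225 + 0.1681 + 0.0016 + 0.1225 + 0.0004 = 0.3160
Σp_2ᵢ² = 0.48² + 0.12² + 0.02² + 0.02² + 0.12² + 0.24² = 0.2304 + 0.0144 + 0.0004 + 0.0004 + 0.0144 + 0.0576 = 0.3176
O = 0.0882 / √(0.3160 × 0.3176) = 0.0882 / 0.31680 = 0.2784

0.28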